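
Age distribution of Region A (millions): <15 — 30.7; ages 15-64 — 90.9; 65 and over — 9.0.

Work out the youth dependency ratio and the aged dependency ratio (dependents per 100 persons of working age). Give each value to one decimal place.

Youth dependency ratio = 30.7 / 90.9 × 100 = 33.8
Old-age dependency ratio = 9.0 / 90.9 × 100 = 9.9

Youth dependency ratio: 33.8
Old-age dependency ratio: 9.9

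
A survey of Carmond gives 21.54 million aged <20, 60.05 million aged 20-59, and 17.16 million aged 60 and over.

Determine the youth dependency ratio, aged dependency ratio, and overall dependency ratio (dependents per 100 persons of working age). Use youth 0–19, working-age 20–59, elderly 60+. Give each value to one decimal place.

Youth dependency ratio: 35.9
Old-age dependency ratio: 28.6
Total dependency ratio: 64.4

Youth dependency ratio = 21.54 / 60.05 × 100 = 35.9
Old-age dependency ratio = 17.16 / 60.05 × 100 = 28.6
Total dependency ratio = (21.54 + 17.16) / 60.05 × 100 = 38.70 / 60.05 × 100 = 64.4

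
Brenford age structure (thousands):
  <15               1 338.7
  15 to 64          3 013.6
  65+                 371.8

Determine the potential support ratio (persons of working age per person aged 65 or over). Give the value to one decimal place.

Potential support ratio: 8.1

Potential support ratio = 3 013.6 / 371.8 = 8.1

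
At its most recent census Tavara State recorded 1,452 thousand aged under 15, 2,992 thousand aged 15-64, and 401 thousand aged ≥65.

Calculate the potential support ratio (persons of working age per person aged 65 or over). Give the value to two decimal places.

Potential support ratio = 2,992 / 401 = 7.46

Potential support ratio: 7.46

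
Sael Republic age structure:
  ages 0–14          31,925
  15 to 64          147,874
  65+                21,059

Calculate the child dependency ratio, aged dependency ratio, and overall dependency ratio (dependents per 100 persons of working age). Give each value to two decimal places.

Youth dependency ratio: 21.59
Old-age dependency ratio: 14.24
Total dependency ratio: 35.83

Youth dependency ratio = 31,925 / 147,874 × 100 = 21.59
Old-age dependency ratio = 21,059 / 147,874 × 100 = 14.24
Total dependency ratio = (31,925 + 21,059) / 147,874 × 100 = 52,984 / 147,874 × 100 = 35.83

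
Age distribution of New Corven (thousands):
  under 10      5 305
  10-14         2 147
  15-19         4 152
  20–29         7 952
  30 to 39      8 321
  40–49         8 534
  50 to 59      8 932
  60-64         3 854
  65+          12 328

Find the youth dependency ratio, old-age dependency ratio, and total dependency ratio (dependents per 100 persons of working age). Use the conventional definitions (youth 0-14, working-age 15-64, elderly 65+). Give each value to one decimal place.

Youth dependency ratio: 17.9
Old-age dependency ratio: 29.5
Total dependency ratio: 47.4

0–14: 5 305 + 2 147 = 7 452
15–64: 4 152 + 7 952 + 8 321 + 8 534 + 8 932 + 3 854 = 41 745
65+: 12 328
Youth dependency ratio = 7 452 / 41 745 × 100 = 17.9
Old-age dependency ratio = 12 328 / 41 745 × 100 = 29.5
Total dependency ratio = (7 452 + 12 328) / 41 745 × 100 = 19 780 / 41 745 × 100 = 47.4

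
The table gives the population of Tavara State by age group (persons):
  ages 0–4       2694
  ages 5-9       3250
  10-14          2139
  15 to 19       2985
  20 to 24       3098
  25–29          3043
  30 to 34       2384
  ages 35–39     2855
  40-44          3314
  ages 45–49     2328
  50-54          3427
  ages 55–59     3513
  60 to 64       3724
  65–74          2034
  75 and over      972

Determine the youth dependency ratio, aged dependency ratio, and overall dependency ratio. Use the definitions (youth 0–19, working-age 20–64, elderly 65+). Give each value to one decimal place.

0–19: 2694 + 3250 + 2139 + 2985 = 11068
20–64: 3098 + 3043 + 2384 + 2855 + 3314 + 2328 + 3427 + 3513 + 3724 = 27686
65+: 2034 + 972 = 3006
Youth dependency ratio = 11068 / 27686 × 100 = 40.0
Old-age dependency ratio = 3006 / 27686 × 100 = 10.9
Total dependency ratio = (11068 + 3006) / 27686 × 100 = 14074 / 27686 × 100 = 50.8

Youth dependency ratio: 40.0
Old-age dependency ratio: 10.9
Total dependency ratio: 50.8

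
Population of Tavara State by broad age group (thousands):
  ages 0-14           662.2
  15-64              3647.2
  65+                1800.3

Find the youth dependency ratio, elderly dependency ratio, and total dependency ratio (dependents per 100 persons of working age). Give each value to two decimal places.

Youth dependency ratio: 18.16
Old-age dependency ratio: 49.36
Total dependency ratio: 67.52

Youth dependency ratio = 662.2 / 3647.2 × 100 = 18.16
Old-age dependency ratio = 1800.3 / 3647.2 × 100 = 49.36
Total dependency ratio = (662.2 + 1800.3) / 3647.2 × 100 = 2462.5 / 3647.2 × 100 = 67.52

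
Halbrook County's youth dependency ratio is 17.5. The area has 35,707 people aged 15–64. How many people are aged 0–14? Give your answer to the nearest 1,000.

Aged 0–14: 6,000

Youth dependency ratio = youth / working-age × 100
17.5 = Y / 35,707 × 100
⇒ 6,000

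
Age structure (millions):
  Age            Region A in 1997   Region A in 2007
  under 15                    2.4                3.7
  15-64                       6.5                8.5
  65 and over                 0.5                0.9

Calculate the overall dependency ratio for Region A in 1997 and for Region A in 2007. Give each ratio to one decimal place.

Region A in 1997: (2.4 + 0.5) / 6.5 × 100 = 2.9 / 6.5 × 100 = 44.6
Region A in 2007: (3.7 + 0.9) / 8.5 × 100 = 4.6 / 8.5 × 100 = 54.1

Region A in 1997: 44.6
Region A in 2007: 54.1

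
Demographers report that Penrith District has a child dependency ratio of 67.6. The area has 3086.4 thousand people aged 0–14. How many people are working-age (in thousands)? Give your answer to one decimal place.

Youth dependency ratio = youth / working-age × 100
67.6 = 3086.4 / W × 100
⇒ 4565.7

Working-age: 4565.7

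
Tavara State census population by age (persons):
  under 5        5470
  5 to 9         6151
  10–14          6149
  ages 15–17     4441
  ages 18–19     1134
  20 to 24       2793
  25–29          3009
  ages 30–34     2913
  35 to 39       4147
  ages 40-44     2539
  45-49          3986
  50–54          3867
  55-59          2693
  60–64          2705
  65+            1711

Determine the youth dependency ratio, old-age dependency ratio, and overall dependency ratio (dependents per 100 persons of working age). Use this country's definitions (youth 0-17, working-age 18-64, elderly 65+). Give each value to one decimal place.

Youth dependency ratio: 74.6
Old-age dependency ratio: 5.7
Total dependency ratio: 80.3

0–17: 5470 + 6151 + 6149 + 4441 = 22211
18–64: 1134 + 2793 + 3009 + 2913 + 4147 + 2539 + 3986 + 3867 + 2693 + 2705 = 29786
65+: 1711
Youth dependency ratio = 22211 / 29786 × 100 = 74.6
Old-age dependency ratio = 1711 / 29786 × 100 = 5.7
Total dependency ratio = (22211 + 1711) / 29786 × 100 = 23922 / 29786 × 100 = 80.3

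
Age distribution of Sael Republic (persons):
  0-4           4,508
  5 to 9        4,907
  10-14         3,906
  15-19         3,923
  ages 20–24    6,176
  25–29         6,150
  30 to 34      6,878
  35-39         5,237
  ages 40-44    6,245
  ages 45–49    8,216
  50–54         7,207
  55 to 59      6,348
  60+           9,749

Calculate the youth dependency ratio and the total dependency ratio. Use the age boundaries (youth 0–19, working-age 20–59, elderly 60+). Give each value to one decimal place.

Youth dependency ratio: 32.9
Total dependency ratio: 51.5

0–19: 4,508 + 4,907 + 3,906 + 3,923 = 17,244
20–59: 6,176 + 6,150 + 6,878 + 5,237 + 6,245 + 8,216 + 7,207 + 6,348 = 52,457
60+: 9,749
Youth dependency ratio = 17,244 / 52,457 × 100 = 32.9
Total dependency ratio = (17,244 + 9,749) / 52,457 × 100 = 26,993 / 52,457 × 100 = 51.5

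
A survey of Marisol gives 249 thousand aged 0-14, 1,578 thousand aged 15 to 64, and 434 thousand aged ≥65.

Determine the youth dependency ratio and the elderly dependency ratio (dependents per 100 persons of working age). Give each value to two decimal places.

Youth dependency ratio = 249 / 1,578 × 100 = 15.78
Old-age dependency ratio = 434 / 1,578 × 100 = 27.50

Youth dependency ratio: 15.78
Old-age dependency ratio: 27.50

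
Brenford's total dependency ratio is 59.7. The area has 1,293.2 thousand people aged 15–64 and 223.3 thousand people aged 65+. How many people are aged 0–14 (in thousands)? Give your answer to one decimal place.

Aged 0–14: 548.7

Total dependency ratio = (youth + elderly) / working-age × 100
59.7 = (Y + 223.3) / 1,293.2 × 100
⇒ 548.7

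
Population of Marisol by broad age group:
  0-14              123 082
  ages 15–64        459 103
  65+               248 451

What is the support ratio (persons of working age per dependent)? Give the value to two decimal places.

Support ratio = 459 103 / (123 082 + 248 451) = 459 103 / 371 533 = 1.24

Support ratio: 1.24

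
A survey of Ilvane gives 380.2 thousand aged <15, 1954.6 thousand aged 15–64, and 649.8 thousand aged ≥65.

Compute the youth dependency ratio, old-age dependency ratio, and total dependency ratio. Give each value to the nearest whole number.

Youth dependency ratio = 380.2 / 1954.6 × 100 = 19
Old-age dependency ratio = 649.8 / 1954.6 × 100 = 33
Total dependency ratio = (380.2 + 649.8) / 1954.6 × 100 = 1030.0 / 1954.6 × 100 = 53

Youth dependency ratio: 19
Old-age dependency ratio: 33
Total dependency ratio: 53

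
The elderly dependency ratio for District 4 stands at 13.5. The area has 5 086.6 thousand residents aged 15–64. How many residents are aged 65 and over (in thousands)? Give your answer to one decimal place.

Old-age dependency ratio = elderly / working-age × 100
13.5 = E / 5 086.6 × 100
⇒ 686.7

Aged 65 and over: 686.7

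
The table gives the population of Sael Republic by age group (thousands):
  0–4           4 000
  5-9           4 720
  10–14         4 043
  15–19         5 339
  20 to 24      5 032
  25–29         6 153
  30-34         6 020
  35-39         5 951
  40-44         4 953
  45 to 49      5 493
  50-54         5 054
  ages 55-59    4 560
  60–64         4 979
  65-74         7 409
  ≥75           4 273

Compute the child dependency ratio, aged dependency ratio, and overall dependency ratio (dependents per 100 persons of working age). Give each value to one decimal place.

Youth dependency ratio: 23.8
Old-age dependency ratio: 21.8
Total dependency ratio: 45.7

0–14: 4 000 + 4 720 + 4 043 = 12 763
15–64: 5 339 + 5 032 + 6 153 + 6 020 + 5 951 + 4 953 + 5 493 + 5 054 + 4 560 + 4 979 = 53 534
65+: 7 409 + 4 273 = 11 682
Youth dependency ratio = 12 763 / 53 534 × 100 = 23.8
Old-age dependency ratio = 11 682 / 53 534 × 100 = 21.8
Total dependency ratio = (12 763 + 11 682) / 53 534 × 100 = 24 445 / 53 534 × 100 = 45.7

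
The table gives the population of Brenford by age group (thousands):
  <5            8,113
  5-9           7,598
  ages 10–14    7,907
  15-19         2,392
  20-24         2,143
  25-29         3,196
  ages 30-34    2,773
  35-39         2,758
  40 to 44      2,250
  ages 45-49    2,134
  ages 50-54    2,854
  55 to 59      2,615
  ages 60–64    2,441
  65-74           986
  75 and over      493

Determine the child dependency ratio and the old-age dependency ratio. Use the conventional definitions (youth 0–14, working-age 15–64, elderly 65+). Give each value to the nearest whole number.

Youth dependency ratio: 92
Old-age dependency ratio: 6

0–14: 8,113 + 7,598 + 7,907 = 23,618
15–64: 2,392 + 2,143 + 3,196 + 2,773 + 2,758 + 2,250 + 2,134 + 2,854 + 2,615 + 2,441 = 25,556
65+: 986 + 493 = 1,479
Youth dependency ratio = 23,618 / 25,556 × 100 = 92
Old-age dependency ratio = 1,479 / 25,556 × 100 = 6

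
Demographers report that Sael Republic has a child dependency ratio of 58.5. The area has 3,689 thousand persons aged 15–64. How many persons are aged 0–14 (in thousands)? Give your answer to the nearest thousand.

Youth dependency ratio = youth / working-age × 100
58.5 = Y / 3,689 × 100
⇒ 2,158

Aged 0–14: 2,158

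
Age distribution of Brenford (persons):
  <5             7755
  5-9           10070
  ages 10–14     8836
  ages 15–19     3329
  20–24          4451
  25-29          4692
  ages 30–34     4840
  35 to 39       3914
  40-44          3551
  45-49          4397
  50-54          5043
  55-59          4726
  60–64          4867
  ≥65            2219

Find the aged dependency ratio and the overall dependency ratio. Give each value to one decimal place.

Old-age dependency ratio: 5.1
Total dependency ratio: 65.9

0–14: 7755 + 10070 + 8836 = 26661
15–64: 3329 + 4451 + 4692 + 4840 + 3914 + 3551 + 4397 + 5043 + 4726 + 4867 = 43810
65+: 2219
Old-age dependency ratio = 2219 / 43810 × 100 = 5.1
Total dependency ratio = (26661 + 2219) / 43810 × 100 = 28880 / 43810 × 100 = 65.9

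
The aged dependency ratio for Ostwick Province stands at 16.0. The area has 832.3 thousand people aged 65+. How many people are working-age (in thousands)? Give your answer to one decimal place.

Old-age dependency ratio = elderly / working-age × 100
16.0 = 832.3 / W × 100
⇒ 5201.9

Working-age: 5201.9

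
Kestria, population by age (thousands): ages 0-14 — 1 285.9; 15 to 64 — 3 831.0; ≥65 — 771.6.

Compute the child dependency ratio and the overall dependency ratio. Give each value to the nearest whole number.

Youth dependency ratio: 34
Total dependency ratio: 54

Youth dependency ratio = 1 285.9 / 3 831.0 × 100 = 34
Total dependency ratio = (1 285.9 + 771.6) / 3 831.0 × 100 = 2 057.5 / 3 831.0 × 100 = 54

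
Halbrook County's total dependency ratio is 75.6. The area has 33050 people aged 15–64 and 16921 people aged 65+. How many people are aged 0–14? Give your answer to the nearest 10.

Aged 0–14: 8060

Total dependency ratio = (youth + elderly) / working-age × 100
75.6 = (Y + 16921) / 33050 × 100
⇒ 8060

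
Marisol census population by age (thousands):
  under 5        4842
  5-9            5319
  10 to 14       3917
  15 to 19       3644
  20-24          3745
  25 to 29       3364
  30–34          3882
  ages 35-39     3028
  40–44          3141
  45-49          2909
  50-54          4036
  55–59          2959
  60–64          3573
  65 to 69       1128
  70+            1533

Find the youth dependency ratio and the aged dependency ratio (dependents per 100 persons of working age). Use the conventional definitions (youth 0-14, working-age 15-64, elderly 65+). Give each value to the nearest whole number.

0–14: 4842 + 5319 + 3917 = 14078
15–64: 3644 + 3745 + 3364 + 3882 + 3028 + 3141 + 2909 + 4036 + 2959 + 3573 = 34281
65+: 1128 + 1533 = 2661
Youth dependency ratio = 14078 / 34281 × 100 = 41
Old-age dependency ratio = 2661 / 34281 × 100 = 8

Youth dependency ratio: 41
Old-age dependency ratio: 8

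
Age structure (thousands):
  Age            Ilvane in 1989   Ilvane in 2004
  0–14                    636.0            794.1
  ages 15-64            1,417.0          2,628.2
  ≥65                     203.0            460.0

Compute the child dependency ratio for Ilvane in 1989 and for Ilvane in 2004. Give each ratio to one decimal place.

Ilvane in 1989: 636.0 / 1,417.0 × 100 = 44.9
Ilvane in 2004: 794.1 / 2,628.2 × 100 = 30.2

Ilvane in 1989: 44.9
Ilvane in 2004: 30.2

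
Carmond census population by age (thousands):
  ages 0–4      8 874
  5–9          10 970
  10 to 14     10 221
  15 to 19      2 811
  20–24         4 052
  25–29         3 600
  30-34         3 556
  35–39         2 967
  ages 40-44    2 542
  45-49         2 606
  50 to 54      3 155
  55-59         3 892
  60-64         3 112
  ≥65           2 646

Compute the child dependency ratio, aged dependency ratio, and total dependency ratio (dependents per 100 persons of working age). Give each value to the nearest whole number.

Youth dependency ratio: 93
Old-age dependency ratio: 8
Total dependency ratio: 101

0–14: 8 874 + 10 970 + 10 221 = 30 065
15–64: 2 811 + 4 052 + 3 600 + 3 556 + 2 967 + 2 542 + 2 606 + 3 155 + 3 892 + 3 112 = 32 293
65+: 2 646
Youth dependency ratio = 30 065 / 32 293 × 100 = 93
Old-age dependency ratio = 2 646 / 32 293 × 100 = 8
Total dependency ratio = (30 065 + 2 646) / 32 293 × 100 = 32 711 / 32 293 × 100 = 101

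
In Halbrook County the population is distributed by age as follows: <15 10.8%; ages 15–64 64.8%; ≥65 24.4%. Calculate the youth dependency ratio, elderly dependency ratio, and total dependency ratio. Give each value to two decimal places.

Youth dependency ratio: 16.67
Old-age dependency ratio: 37.65
Total dependency ratio: 54.32

Youth dependency ratio = 10.8 / 64.8 × 100 = 16.67
Old-age dependency ratio = 24.4 / 64.8 × 100 = 37.65
Total dependency ratio = (10.8 + 24.4) / 64.8 × 100 = 35.2 / 64.8 × 100 = 54.32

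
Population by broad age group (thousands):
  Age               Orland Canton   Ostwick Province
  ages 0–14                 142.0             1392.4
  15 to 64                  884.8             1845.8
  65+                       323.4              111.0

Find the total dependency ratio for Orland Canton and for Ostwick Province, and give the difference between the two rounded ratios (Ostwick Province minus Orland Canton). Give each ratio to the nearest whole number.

Orland Canton: (142.0 + 323.4) / 884.8 × 100 = 465.4 / 884.8 × 100 = 53
Ostwick Province: (1392.4 + 111.0) / 1845.8 × 100 = 1503.4 / 1845.8 × 100 = 81

Orland Canton: 53
Ostwick Province: 81
Difference: +28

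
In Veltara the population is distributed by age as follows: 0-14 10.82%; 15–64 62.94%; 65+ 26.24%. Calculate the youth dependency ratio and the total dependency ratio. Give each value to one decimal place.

Youth dependency ratio: 17.2
Total dependency ratio: 58.9

Youth dependency ratio = 10.82 / 62.94 × 100 = 17.2
Total dependency ratio = (10.82 + 26.24) / 62.94 × 100 = 37.06 / 62.94 × 100 = 58.9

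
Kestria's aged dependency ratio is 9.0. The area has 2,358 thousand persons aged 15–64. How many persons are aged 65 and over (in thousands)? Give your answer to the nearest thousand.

Aged 65 and over: 212

Old-age dependency ratio = elderly / working-age × 100
9.0 = E / 2,358 × 100
⇒ 212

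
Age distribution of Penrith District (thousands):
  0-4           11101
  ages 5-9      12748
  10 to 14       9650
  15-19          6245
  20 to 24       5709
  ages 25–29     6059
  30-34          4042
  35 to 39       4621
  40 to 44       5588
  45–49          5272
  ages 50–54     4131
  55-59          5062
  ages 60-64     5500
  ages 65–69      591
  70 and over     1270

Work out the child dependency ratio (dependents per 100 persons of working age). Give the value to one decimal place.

0–14: 11101 + 12748 + 9650 = 33499
15–64: 6245 + 5709 + 6059 + 4042 + 4621 + 5588 + 5272 + 4131 + 5062 + 5500 = 52229
65+: 591 + 1270 = 1861
Youth dependency ratio = 33499 / 52229 × 100 = 64.1

Youth dependency ratio: 64.1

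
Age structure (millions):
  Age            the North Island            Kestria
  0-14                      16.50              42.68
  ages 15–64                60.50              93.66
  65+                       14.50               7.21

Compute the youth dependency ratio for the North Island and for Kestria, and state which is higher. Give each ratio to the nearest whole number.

the North Island: 27
Kestria: 46
Higher: Kestria

the North Island: 16.50 / 60.50 × 100 = 27
Kestria: 42.68 / 93.66 × 100 = 46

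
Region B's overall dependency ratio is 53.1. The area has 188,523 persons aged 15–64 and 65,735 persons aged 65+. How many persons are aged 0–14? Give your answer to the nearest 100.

Total dependency ratio = (youth + elderly) / working-age × 100
53.1 = (Y + 65,735) / 188,523 × 100
⇒ 34,400

Aged 0–14: 34,400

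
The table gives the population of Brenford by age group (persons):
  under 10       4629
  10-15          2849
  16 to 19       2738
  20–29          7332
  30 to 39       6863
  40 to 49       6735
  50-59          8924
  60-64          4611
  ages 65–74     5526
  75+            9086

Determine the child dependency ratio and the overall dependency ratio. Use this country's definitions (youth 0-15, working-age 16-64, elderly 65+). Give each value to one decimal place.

0–15: 4629 + 2849 = 7478
16–64: 2738 + 7332 + 6863 + 6735 + 8924 + 4611 = 37203
65+: 5526 + 9086 = 14612
Youth dependency ratio = 7478 / 37203 × 100 = 20.1
Total dependency ratio = (7478 + 14612) / 37203 × 100 = 22090 / 37203 × 100 = 59.4

Youth dependency ratio: 20.1
Total dependency ratio: 59.4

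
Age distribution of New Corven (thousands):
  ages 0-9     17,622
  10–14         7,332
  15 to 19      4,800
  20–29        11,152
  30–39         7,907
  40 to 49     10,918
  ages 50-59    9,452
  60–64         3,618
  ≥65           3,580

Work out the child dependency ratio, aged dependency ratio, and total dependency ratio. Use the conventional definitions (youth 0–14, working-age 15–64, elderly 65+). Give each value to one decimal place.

Youth dependency ratio: 52.2
Old-age dependency ratio: 7.5
Total dependency ratio: 59.6

0–14: 17,622 + 7,332 = 24,954
15–64: 4,800 + 11,152 + 7,907 + 10,918 + 9,452 + 3,618 = 47,847
65+: 3,580
Youth dependency ratio = 24,954 / 47,847 × 100 = 52.2
Old-age dependency ratio = 3,580 / 47,847 × 100 = 7.5
Total dependency ratio = (24,954 + 3,580) / 47,847 × 100 = 28,534 / 47,847 × 100 = 59.6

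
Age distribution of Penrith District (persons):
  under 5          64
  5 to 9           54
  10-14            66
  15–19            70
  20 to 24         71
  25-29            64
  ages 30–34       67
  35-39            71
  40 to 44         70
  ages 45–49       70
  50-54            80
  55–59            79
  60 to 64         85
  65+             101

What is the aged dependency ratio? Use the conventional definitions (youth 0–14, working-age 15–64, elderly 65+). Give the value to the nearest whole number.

Old-age dependency ratio: 14

0–14: 64 + 54 + 66 = 184
15–64: 70 + 71 + 64 + 67 + 71 + 70 + 70 + 80 + 79 + 85 = 727
65+: 101
Old-age dependency ratio = 101 / 727 × 100 = 14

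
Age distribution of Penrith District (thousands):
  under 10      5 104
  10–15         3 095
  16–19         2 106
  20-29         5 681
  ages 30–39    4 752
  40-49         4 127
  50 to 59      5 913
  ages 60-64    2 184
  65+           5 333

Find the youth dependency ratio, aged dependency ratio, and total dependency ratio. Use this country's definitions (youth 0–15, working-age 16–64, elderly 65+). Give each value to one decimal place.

0–15: 5 104 + 3 095 = 8 199
16–64: 2 106 + 5 681 + 4 752 + 4 127 + 5 913 + 2 184 = 24 763
65+: 5 333
Youth dependency ratio = 8 199 / 24 763 × 100 = 33.1
Old-age dependency ratio = 5 333 / 24 763 × 100 = 21.5
Total dependency ratio = (8 199 + 5 333) / 24 763 × 100 = 13 532 / 24 763 × 100 = 54.6

Youth dependency ratio: 33.1
Old-age dependency ratio: 21.5
Total dependency ratio: 54.6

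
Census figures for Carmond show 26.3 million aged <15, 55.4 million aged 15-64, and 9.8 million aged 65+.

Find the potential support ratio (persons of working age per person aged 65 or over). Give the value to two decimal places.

Potential support ratio: 5.65

Potential support ratio = 55.4 / 9.8 = 5.65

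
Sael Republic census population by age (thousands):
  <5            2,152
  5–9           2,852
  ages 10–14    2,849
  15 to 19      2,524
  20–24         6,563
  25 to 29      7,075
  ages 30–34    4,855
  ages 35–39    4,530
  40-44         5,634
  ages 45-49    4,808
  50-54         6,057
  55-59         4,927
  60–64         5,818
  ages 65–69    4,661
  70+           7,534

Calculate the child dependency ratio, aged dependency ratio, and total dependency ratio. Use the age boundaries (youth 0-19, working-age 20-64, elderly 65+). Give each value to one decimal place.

Youth dependency ratio: 20.6
Old-age dependency ratio: 24.3
Total dependency ratio: 44.9

0–19: 2,152 + 2,852 + 2,849 + 2,524 = 10,377
20–64: 6,563 + 7,075 + 4,855 + 4,530 + 5,634 + 4,808 + 6,057 + 4,927 + 5,818 = 50,267
65+: 4,661 + 7,534 = 12,195
Youth dependency ratio = 10,377 / 50,267 × 100 = 20.6
Old-age dependency ratio = 12,195 / 50,267 × 100 = 24.3
Total dependency ratio = (10,377 + 12,195) / 50,267 × 100 = 22,572 / 50,267 × 100 = 44.9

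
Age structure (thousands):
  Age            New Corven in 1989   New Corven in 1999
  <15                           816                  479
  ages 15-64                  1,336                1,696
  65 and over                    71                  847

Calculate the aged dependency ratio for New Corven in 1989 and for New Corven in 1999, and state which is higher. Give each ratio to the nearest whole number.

New Corven in 1989: 71 / 1,336 × 100 = 5
New Corven in 1999: 847 / 1,696 × 100 = 50

New Corven in 1989: 5
New Corven in 1999: 50
Higher: New Corven in 1999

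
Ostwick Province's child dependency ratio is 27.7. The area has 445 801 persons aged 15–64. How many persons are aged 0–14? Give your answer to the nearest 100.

Aged 0–14: 123 500

Youth dependency ratio = youth / working-age × 100
27.7 = Y / 445 801 × 100
⇒ 123 500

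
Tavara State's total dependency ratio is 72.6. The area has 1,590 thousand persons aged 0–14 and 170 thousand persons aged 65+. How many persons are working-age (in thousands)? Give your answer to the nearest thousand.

Total dependency ratio = (youth + elderly) / working-age × 100
72.6 = (1,590 + 170) / W × 100
⇒ 2,424

Working-age: 2,424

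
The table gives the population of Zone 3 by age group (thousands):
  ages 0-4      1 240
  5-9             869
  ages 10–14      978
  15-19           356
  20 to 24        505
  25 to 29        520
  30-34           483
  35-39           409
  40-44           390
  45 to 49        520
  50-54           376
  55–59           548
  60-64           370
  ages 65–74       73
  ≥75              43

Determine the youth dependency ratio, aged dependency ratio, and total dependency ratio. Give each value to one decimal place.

0–14: 1 240 + 869 + 978 = 3 087
15–64: 356 + 505 + 520 + 483 + 409 + 390 + 520 + 376 + 548 + 370 = 4 477
65+: 73 + 43 = 116
Youth dependency ratio = 3 087 / 4 477 × 100 = 69.0
Old-age dependency ratio = 116 / 4 477 × 100 = 2.6
Total dependency ratio = (3 087 + 116) / 4 477 × 100 = 3 203 / 4 477 × 100 = 71.5

Youth dependency ratio: 69.0
Old-age dependency ratio: 2.6
Total dependency ratio: 71.5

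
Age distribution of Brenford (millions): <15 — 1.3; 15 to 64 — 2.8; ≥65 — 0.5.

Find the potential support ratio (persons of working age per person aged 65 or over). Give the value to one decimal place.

Potential support ratio: 5.6

Potential support ratio = 2.8 / 0.5 = 5.6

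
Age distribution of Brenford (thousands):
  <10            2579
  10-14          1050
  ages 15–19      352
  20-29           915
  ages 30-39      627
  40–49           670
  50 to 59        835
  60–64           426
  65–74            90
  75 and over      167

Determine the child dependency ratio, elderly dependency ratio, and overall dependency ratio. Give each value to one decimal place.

0–14: 2579 + 1050 = 3629
15–64: 352 + 915 + 627 + 670 + 835 + 426 = 3825
65+: 90 + 167 = 257
Youth dependency ratio = 3629 / 3825 × 100 = 94.9
Old-age dependency ratio = 257 / 3825 × 100 = 6.7
Total dependency ratio = (3629 + 257) / 3825 × 100 = 3886 / 3825 × 100 = 101.6

Youth dependency ratio: 94.9
Old-age dependency ratio: 6.7
Total dependency ratio: 101.6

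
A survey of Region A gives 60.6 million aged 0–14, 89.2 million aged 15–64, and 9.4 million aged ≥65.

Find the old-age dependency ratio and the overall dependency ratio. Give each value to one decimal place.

Old-age dependency ratio: 10.5
Total dependency ratio: 78.5

Old-age dependency ratio = 9.4 / 89.2 × 100 = 10.5
Total dependency ratio = (60.6 + 9.4) / 89.2 × 100 = 70.0 / 89.2 × 100 = 78.5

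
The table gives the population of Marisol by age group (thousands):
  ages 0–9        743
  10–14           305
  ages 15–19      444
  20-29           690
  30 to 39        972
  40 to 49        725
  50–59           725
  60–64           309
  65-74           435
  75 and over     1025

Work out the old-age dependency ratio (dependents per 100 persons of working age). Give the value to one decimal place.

0–14: 743 + 305 = 1048
15–64: 444 + 690 + 972 + 725 + 725 + 309 = 3865
65+: 435 + 1025 = 1460
Old-age dependency ratio = 1460 / 3865 × 100 = 37.8

Old-age dependency ratio: 37.8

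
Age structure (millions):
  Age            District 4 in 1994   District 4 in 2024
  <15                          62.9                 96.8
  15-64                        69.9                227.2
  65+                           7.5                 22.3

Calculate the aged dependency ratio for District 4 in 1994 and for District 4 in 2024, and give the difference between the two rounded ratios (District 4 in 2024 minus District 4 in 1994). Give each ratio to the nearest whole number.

District 4 in 1994: 11
District 4 in 2024: 10
Difference: -1

District 4 in 1994: 7.5 / 69.9 × 100 = 11
District 4 in 2024: 22.3 / 227.2 × 100 = 10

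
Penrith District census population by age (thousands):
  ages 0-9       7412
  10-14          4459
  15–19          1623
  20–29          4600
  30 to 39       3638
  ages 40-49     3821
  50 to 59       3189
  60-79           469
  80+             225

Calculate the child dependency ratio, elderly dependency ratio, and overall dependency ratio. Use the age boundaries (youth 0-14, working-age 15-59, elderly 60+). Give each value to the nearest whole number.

0–14: 7412 + 4459 = 11871
15–59: 1623 + 4600 + 3638 + 3821 + 3189 = 16871
60+: 469 + 225 = 694
Youth dependency ratio = 11871 / 16871 × 100 = 70
Old-age dependency ratio = 694 / 16871 × 100 = 4
Total dependency ratio = (11871 + 694) / 16871 × 100 = 12565 / 16871 × 100 = 74

Youth dependency ratio: 70
Old-age dependency ratio: 4
Total dependency ratio: 74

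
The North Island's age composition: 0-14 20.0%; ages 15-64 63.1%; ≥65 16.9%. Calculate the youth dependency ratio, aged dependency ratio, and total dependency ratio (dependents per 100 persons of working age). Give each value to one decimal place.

Youth dependency ratio: 31.7
Old-age dependency ratio: 26.8
Total dependency ratio: 58.5

Youth dependency ratio = 20.0 / 63.1 × 100 = 31.7
Old-age dependency ratio = 16.9 / 63.1 × 100 = 26.8
Total dependency ratio = (20.0 + 16.9) / 63.1 × 100 = 36.9 / 63.1 × 100 = 58.5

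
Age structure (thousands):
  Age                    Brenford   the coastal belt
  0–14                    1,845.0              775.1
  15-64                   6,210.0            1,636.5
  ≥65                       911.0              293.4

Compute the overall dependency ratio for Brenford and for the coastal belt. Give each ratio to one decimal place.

Brenford: 44.4
the coastal belt: 65.3

Brenford: (1,845.0 + 911.0) / 6,210.0 × 100 = 2,756.0 / 6,210.0 × 100 = 44.4
the coastal belt: (775.1 + 293.4) / 1,636.5 × 100 = 1,068.5 / 1,636.5 × 100 = 65.3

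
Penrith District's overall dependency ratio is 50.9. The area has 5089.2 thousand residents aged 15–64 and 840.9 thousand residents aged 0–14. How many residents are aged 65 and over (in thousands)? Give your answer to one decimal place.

Aged 65 and over: 1749.5

Total dependency ratio = (youth + elderly) / working-age × 100
50.9 = (840.9 + E) / 5089.2 × 100
⇒ 1749.5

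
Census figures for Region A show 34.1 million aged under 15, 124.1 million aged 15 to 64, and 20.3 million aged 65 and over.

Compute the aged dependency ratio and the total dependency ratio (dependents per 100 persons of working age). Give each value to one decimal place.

Old-age dependency ratio: 16.4
Total dependency ratio: 43.8

Old-age dependency ratio = 20.3 / 124.1 × 100 = 16.4
Total dependency ratio = (34.1 + 20.3) / 124.1 × 100 = 54.4 / 124.1 × 100 = 43.8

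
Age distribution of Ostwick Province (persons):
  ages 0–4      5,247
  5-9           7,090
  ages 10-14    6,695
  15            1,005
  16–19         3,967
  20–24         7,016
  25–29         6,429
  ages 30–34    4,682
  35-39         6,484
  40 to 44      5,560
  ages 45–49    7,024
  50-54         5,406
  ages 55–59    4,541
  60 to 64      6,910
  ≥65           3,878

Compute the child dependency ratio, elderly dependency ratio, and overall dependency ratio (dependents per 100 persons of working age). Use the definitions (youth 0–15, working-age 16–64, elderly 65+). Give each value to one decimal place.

Youth dependency ratio: 34.5
Old-age dependency ratio: 6.7
Total dependency ratio: 41.2

0–15: 5,247 + 7,090 + 6,695 + 1,005 = 20,037
16–64: 3,967 + 7,016 + 6,429 + 4,682 + 6,484 + 5,560 + 7,024 + 5,406 + 4,541 + 6,910 = 58,019
65+: 3,878
Youth dependency ratio = 20,037 / 58,019 × 100 = 34.5
Old-age dependency ratio = 3,878 / 58,019 × 100 = 6.7
Total dependency ratio = (20,037 + 3,878) / 58,019 × 100 = 23,915 / 58,019 × 100 = 41.2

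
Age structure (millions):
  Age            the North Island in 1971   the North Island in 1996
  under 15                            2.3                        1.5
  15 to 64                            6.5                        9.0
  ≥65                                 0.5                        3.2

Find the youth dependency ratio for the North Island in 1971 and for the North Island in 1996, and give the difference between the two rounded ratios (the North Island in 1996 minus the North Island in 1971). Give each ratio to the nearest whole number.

the North Island in 1971: 35
the North Island in 1996: 17
Difference: -18

the North Island in 1971: 2.3 / 6.5 × 100 = 35
the North Island in 1996: 1.5 / 9.0 × 100 = 17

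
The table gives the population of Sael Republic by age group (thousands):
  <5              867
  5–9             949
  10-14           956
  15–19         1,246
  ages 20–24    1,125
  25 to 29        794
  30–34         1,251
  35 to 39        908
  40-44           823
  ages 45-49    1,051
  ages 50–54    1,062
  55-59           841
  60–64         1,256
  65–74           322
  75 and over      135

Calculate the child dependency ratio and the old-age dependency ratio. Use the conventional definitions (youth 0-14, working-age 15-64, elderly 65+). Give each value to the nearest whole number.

0–14: 867 + 949 + 956 = 2,772
15–64: 1,246 + 1,125 + 794 + 1,251 + 908 + 823 + 1,051 + 1,062 + 841 + 1,256 = 10,357
65+: 322 + 135 = 457
Youth dependency ratio = 2,772 / 10,357 × 100 = 27
Old-age dependency ratio = 457 / 10,357 × 100 = 4

Youth dependency ratio: 27
Old-age dependency ratio: 4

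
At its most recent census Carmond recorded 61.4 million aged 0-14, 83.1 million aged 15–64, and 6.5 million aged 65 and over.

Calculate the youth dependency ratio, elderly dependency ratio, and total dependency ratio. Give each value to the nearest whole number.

Youth dependency ratio: 74
Old-age dependency ratio: 8
Total dependency ratio: 82

Youth dependency ratio = 61.4 / 83.1 × 100 = 74
Old-age dependency ratio = 6.5 / 83.1 × 100 = 8
Total dependency ratio = (61.4 + 6.5) / 83.1 × 100 = 67.9 / 83.1 × 100 = 82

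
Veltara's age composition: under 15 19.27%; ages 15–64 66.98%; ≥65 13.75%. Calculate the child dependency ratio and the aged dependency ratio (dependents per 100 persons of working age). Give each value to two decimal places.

Youth dependency ratio = 19.27 / 66.98 × 100 = 28.77
Old-age dependency ratio = 13.75 / 66.98 × 100 = 20.53

Youth dependency ratio: 28.77
Old-age dependency ratio: 20.53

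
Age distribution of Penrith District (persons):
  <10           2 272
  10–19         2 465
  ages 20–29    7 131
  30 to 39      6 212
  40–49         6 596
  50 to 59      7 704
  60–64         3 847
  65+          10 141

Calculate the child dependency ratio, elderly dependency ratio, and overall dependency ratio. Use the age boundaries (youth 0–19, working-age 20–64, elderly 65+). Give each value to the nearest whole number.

Youth dependency ratio: 15
Old-age dependency ratio: 32
Total dependency ratio: 47

0–19: 2 272 + 2 465 = 4 737
20–64: 7 131 + 6 212 + 6 596 + 7 704 + 3 847 = 31 490
65+: 10 141
Youth dependency ratio = 4 737 / 31 490 × 100 = 15
Old-age dependency ratio = 10 141 / 31 490 × 100 = 32
Total dependency ratio = (4 737 + 10 141) / 31 490 × 100 = 14 878 / 31 490 × 100 = 47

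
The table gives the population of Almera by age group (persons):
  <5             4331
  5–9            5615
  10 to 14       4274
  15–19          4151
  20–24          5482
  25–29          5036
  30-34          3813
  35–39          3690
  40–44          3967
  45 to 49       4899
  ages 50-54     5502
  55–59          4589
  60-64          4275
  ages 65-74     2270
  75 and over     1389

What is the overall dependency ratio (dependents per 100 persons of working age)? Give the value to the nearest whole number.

0–14: 4331 + 5615 + 4274 = 14220
15–64: 4151 + 5482 + 5036 + 3813 + 3690 + 3967 + 4899 + 5502 + 4589 + 4275 = 45404
65+: 2270 + 1389 = 3659
Total dependency ratio = (14220 + 3659) / 45404 × 100 = 17879 / 45404 × 100 = 39

Total dependency ratio: 39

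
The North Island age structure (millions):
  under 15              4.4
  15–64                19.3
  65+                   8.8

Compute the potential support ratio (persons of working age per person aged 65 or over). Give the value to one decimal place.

Potential support ratio = 19.3 / 8.8 = 2.2

Potential support ratio: 2.2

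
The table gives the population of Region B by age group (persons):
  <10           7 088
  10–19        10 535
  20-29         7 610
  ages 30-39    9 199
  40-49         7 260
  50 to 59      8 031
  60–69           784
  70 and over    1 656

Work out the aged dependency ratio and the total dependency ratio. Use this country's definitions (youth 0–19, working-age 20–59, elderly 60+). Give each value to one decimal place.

0–19: 7 088 + 10 535 = 17 623
20–59: 7 610 + 9 199 + 7 260 + 8 031 = 32 100
60+: 784 + 1 656 = 2 440
Old-age dependency ratio = 2 440 / 32 100 × 100 = 7.6
Total dependency ratio = (17 623 + 2 440) / 32 100 × 100 = 20 063 / 32 100 × 100 = 62.5

Old-age dependency ratio: 7.6
Total dependency ratio: 62.5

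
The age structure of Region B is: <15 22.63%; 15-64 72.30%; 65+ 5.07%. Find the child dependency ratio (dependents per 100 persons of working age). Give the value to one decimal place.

Youth dependency ratio: 31.3

Youth dependency ratio = 22.63 / 72.30 × 100 = 31.3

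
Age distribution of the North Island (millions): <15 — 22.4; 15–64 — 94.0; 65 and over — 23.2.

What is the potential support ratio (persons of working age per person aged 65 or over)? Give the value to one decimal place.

Potential support ratio: 4.1

Potential support ratio = 94.0 / 23.2 = 4.1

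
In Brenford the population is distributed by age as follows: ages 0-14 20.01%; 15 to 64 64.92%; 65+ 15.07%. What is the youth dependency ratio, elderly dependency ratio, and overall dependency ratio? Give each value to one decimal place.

Youth dependency ratio: 30.8
Old-age dependency ratio: 23.2
Total dependency ratio: 54.0

Youth dependency ratio = 20.01 / 64.92 × 100 = 30.8
Old-age dependency ratio = 15.07 / 64.92 × 100 = 23.2
Total dependency ratio = (20.01 + 15.07) / 64.92 × 100 = 35.08 / 64.92 × 100 = 54.0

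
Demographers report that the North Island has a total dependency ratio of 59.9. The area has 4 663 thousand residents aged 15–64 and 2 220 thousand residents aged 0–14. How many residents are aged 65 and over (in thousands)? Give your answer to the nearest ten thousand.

Aged 65 and over: 570

Total dependency ratio = (youth + elderly) / working-age × 100
59.9 = (2 220 + E) / 4 663 × 100
⇒ 570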